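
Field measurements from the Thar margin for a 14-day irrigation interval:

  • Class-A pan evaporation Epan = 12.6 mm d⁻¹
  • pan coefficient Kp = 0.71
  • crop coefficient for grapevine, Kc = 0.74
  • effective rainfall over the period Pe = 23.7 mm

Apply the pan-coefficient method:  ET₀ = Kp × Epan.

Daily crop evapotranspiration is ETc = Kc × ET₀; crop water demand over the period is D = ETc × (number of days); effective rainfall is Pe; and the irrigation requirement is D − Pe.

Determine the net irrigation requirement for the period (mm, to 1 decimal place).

69.0 mm

ET₀ = 0.71 × 12.6 = 8.9460 mm/d
ETc = Kc × ET₀ = 0.74 × 8.9460 = 6.6200 mm/d
Crop demand D = ETc × 14 d = 6.6200 × 14 = 92.680 mm
D − Pe = 92.680 − 23.7 = 68.980 mm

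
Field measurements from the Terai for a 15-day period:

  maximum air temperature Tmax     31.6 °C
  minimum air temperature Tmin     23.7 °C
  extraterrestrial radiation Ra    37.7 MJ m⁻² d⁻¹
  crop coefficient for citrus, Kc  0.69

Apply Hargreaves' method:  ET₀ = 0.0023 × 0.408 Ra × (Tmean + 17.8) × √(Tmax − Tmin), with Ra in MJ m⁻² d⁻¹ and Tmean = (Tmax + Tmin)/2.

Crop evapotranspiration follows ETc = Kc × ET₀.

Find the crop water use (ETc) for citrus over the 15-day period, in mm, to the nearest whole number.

Tmean = (31.6 + 23.7)/2 = 27.65 °C
0.408 Ra = 0.408 × 37.7 = 15.3816 mm/d equivalent
ET₀ = 0.0023 × 15.3816 × (27.65 + 17.8) × √7.9 = 0.0023 × 15.3816 × 45.45 × 2.8107 = 4.5194 mm/d
ETc = Kc × ET₀ = 0.69 × 4.5194 = 3.1184 mm/d
Over 15 days: 3.1184 × 15 = 46.776 mm

47 mm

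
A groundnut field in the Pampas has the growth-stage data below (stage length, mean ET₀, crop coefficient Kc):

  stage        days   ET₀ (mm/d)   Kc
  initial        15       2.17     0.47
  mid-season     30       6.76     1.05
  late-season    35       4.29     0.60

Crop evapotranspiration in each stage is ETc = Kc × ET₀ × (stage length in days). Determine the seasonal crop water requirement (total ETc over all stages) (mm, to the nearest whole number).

318 mm

initial: 0.47 × 2.17 × 15 = 15.30 mm
mid-season: 1.05 × 6.76 × 30 = 212.94 mm
late-season: 0.60 × 4.29 × 35 = 90.09 mm
Seasonal total = 318.33 mm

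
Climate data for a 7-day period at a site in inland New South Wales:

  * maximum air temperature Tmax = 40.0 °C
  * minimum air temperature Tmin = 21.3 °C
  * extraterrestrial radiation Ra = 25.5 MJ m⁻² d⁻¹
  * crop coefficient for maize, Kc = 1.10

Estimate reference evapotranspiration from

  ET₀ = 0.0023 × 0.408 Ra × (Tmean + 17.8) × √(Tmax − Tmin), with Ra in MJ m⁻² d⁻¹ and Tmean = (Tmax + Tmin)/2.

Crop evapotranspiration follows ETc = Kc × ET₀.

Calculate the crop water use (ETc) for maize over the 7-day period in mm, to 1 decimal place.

38.6 mm

Tmean = (40.0 + 21.3)/2 = 30.65 °C
0.408 Ra = 0.408 × 25.5 = 10.4040 mm/d equivalent
ET₀ = 0.0023 × 10.4040 × (30.65 + 17.8) × √18.7 = 0.0023 × 10.4040 × 48.45 × 4.3243 = 5.0135 mm/d
ETc = Kc × ET₀ = 1.10 × 5.0135 = 5.5149 mm/d
Over 7 days: 5.5149 × 7 = 38.604 mm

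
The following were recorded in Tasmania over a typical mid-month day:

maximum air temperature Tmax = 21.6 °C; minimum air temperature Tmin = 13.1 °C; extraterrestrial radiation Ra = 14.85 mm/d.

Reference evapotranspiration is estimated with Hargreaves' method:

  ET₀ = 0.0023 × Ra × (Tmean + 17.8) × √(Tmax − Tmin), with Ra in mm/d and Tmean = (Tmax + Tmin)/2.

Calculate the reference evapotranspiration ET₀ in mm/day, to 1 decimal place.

3.5 mm/day

Tmean = (21.6 + 13.1)/2 = 17.35 °C
ET₀ = 0.0023 × 14.85 × (17.35 + 17.8) × √8.5 = 0.0023 × 14.85 × 35.15 × 2.9155 = 3.5002 mm/d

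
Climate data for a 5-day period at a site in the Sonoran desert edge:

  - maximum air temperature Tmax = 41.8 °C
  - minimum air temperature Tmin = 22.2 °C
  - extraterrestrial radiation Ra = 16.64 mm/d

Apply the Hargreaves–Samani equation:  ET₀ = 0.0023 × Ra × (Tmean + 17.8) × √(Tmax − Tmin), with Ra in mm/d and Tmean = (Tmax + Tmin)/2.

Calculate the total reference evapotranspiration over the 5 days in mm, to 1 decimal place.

Tmean = (41.8 + 22.2)/2 = 32.00 °C
ET₀ = 0.0023 × 16.64 × (32.00 + 17.8) × √19.6 = 0.0023 × 16.64 × 49.80 × 4.4272 = 8.4380 mm/d
Over 5 days: 8.4380 × 5 = 42.190 mm

42.2 mm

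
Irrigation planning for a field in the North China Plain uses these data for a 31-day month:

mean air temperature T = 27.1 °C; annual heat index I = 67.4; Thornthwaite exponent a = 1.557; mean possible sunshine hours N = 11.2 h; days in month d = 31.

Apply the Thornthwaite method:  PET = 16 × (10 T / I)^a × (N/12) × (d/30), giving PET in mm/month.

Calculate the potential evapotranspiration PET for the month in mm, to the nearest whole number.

10T/I = 10 × 27.1 / 67.4 = 4.0208
(10T/I)^a = 4.0208^1.557 = 8.7280
Uncorrected PET = 16 × 8.7280 = 139.648 mm
Correction = (N/12)(d/30) = (11.2/12)(31/30) = 0.9644
PET = 139.648 × 0.9644 = 134.677 mm/month

135 mm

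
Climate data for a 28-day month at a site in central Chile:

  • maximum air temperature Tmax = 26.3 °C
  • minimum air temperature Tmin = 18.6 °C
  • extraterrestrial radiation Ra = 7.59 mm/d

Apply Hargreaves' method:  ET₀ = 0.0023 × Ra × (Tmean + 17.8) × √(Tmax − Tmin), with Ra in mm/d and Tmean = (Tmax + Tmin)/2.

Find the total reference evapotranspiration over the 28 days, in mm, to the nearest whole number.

55 mm

Tmean = (26.3 + 18.6)/2 = 22.45 °C
ET₀ = 0.0023 × 7.59 × (22.45 + 17.8) × √7.7 = 0.0023 × 7.59 × 40.25 × 2.7749 = 1.9498 mm/d
Over 28 days: 1.9498 × 28 = 54.594 mm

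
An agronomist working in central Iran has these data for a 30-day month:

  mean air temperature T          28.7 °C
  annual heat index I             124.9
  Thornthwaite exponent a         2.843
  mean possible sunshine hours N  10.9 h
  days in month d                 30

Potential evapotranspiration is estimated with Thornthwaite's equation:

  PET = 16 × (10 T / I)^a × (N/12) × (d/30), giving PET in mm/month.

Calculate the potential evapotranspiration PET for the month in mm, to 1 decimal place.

10T/I = 10 × 28.7 / 124.9 = 2.2978
(10T/I)^a = 2.2978^2.843 = 10.6466
Uncorrected PET = 16 × 10.6466 = 170.346 mm
Correction = (N/12)(d/30) = (10.9/12)(30/30) = 0.9083
PET = 170.346 × 0.9083 = 154.725 mm/month

154.7 mm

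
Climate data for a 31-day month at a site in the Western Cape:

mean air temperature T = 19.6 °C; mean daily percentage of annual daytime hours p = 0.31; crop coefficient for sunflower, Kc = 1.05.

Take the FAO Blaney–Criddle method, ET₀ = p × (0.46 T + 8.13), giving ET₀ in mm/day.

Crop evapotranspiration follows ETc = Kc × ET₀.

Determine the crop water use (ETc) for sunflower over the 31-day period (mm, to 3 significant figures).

ET₀ = 0.31 × (0.46 × 19.6 + 8.13) = 0.31 × 17.146 = 5.3153 mm/d
ETc = Kc × ET₀ = 1.05 × 5.3153 = 5.5811 mm/d
Over 31 days: 5.5811 × 31 = 173.014 mm

173 mm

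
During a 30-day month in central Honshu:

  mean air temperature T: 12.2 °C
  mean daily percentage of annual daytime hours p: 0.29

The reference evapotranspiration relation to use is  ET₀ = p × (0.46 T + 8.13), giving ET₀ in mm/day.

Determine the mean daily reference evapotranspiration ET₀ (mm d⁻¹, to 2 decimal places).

3.99 mm d⁻¹

ET₀ = 0.29 × (0.46 × 12.2 + 8.13) = 0.29 × 13.742 = 3.9852 mm/d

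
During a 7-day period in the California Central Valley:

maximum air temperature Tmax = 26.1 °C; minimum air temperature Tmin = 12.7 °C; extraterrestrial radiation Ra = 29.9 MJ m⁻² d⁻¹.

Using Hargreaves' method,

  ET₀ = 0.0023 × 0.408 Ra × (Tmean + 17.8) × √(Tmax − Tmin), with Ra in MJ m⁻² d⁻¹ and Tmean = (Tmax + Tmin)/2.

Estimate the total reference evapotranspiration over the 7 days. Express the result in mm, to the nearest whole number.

27 mm

Tmean = (26.1 + 12.7)/2 = 19.40 °C
0.408 Ra = 0.408 × 29.9 = 12.1992 mm/d equivalent
ET₀ = 0.0023 × 12.1992 × (19.40 + 17.8) × √13.4 = 0.0023 × 12.1992 × 37.20 × 3.6606 = 3.8208 mm/d
Over 7 days: 3.8208 × 7 = 26.746 mm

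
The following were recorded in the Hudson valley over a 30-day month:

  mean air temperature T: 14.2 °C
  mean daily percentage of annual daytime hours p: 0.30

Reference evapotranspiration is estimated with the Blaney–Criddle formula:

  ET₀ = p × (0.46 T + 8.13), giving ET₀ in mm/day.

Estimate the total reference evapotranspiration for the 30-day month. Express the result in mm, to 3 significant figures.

132 mm

ET₀ = 0.30 × (0.46 × 14.2 + 8.13) = 0.30 × 14.662 = 4.3986 mm/d
Monthly total = 4.3986 × 30 = 131.958 mm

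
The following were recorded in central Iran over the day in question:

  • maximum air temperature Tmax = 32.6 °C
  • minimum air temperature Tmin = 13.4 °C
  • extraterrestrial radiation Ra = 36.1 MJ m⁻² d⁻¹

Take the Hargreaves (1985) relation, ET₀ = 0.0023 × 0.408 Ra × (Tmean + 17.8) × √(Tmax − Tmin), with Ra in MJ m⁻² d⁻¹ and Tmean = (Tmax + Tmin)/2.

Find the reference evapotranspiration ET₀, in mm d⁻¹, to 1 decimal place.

Tmean = (32.6 + 13.4)/2 = 23.00 °C
0.408 Ra = 0.408 × 36.1 = 14.7288 mm/d equivalent
ET₀ = 0.0023 × 14.7288 × (23.00 + 17.8) × √19.2 = 0.0023 × 14.7288 × 40.80 × 4.3818 = 6.0563 mm/d

6.1 mm d⁻¹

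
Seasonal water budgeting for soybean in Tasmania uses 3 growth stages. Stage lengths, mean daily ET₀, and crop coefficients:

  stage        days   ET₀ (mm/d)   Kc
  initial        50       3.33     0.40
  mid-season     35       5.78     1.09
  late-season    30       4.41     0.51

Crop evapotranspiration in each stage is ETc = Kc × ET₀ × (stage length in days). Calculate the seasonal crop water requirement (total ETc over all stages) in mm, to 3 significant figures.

355 mm

initial: 0.40 × 3.33 × 50 = 66.60 mm
mid-season: 1.09 × 5.78 × 35 = 220.51 mm
late-season: 0.51 × 4.41 × 30 = 67.47 mm
Seasonal total = 354.58 mm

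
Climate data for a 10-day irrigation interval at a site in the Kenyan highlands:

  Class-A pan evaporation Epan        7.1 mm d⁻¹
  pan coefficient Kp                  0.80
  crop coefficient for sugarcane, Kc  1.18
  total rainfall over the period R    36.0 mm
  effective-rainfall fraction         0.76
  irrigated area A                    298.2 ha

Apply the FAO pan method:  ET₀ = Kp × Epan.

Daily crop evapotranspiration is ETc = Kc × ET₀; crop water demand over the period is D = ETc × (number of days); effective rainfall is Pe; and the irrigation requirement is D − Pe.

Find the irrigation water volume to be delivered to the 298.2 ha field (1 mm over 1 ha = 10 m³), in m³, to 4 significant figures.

ET₀ = 0.80 × 7.1 = 5.6800 mm/d
ETc = Kc × ET₀ = 1.18 × 5.6800 = 6.7024 mm/d
Crop demand D = ETc × 10 d = 6.7024 × 10 = 67.024 mm
Pe = 0.76 × 36.0 = 27.360 mm
D − Pe = 67.024 − 27.360 = 39.664 mm
Volume = 39.664 mm × 298.2 ha × 10 = 118278.0 m³

118300 m³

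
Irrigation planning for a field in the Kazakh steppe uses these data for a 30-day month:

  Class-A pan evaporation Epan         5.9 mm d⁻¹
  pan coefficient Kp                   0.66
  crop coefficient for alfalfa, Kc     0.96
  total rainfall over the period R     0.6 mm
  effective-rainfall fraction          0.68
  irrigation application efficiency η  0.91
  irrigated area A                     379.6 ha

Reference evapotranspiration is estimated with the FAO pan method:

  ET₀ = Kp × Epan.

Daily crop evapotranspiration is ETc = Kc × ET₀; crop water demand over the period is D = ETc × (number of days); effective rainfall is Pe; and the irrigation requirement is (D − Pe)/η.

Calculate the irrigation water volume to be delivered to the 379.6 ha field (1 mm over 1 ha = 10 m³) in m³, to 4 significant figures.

ET₀ = 0.66 × 5.9 = 3.8940 mm/d
ETc = Kc × ET₀ = 0.96 × 3.8940 = 3.7382 mm/d
Crop demand D = ETc × 30 d = 3.7382 × 30 = 112.146 mm
Pe = 0.68 × 0.6 = 0.408 mm
D − Pe = 112.146 − 0.408 = 111.738 mm
Gross irrigation = 111.738 / 0.91 = 122.789 mm
Volume = 122.789 mm × 379.6 ha × 10 = 466107.0 m³

466100 m³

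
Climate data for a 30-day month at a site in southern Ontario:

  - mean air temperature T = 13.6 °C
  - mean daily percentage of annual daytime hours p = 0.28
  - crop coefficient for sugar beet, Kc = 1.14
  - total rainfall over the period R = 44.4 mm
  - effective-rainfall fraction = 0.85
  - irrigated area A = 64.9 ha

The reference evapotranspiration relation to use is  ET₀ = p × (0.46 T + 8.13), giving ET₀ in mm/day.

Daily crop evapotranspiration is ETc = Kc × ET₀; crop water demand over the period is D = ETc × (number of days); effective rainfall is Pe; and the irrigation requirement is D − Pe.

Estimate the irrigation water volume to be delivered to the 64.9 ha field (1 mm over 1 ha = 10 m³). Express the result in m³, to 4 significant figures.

64910 m³

ET₀ = 0.28 × (0.46 × 13.6 + 8.13) = 0.28 × 14.386 = 4.0281 mm/d
ETc = Kc × ET₀ = 1.14 × 4.0281 = 4.5920 mm/d
Crop demand D = ETc × 30 d = 4.5920 × 30 = 137.760 mm
Pe = 0.85 × 44.4 = 37.740 mm
D − Pe = 137.760 − 37.740 = 100.020 mm
Volume = 100.020 mm × 64.9 ha × 10 = 64913.0 m³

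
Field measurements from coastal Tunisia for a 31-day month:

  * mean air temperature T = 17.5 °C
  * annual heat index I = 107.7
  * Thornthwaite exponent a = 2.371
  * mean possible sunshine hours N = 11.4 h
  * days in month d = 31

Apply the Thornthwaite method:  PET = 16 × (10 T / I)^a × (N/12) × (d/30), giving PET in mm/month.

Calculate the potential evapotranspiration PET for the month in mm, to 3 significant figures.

49.7 mm

10T/I = 10 × 17.5 / 107.7 = 1.6249
(10T/I)^a = 1.6249^2.371 = 3.1613
Uncorrected PET = 16 × 3.1613 = 50.581 mm
Correction = (N/12)(d/30) = (11.4/12)(31/30) = 0.9817
PET = 50.581 × 0.9817 = 49.655 mm/month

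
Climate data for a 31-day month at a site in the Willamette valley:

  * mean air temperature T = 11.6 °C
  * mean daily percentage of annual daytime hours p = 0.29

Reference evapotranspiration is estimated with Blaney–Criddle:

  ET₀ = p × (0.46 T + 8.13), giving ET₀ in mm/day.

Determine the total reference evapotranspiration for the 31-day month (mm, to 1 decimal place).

121.1 mm

ET₀ = 0.29 × (0.46 × 11.6 + 8.13) = 0.29 × 13.466 = 3.9051 mm/d
Monthly total = 3.9051 × 31 = 121.058 mm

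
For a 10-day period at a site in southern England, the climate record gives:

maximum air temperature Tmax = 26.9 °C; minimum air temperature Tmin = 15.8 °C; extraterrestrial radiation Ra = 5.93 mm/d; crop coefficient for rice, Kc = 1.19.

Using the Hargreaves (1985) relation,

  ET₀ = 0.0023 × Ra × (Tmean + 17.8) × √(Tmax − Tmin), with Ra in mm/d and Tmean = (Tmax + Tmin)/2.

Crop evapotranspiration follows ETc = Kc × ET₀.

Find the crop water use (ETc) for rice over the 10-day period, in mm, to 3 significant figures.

Tmean = (26.9 + 15.8)/2 = 21.35 °C
ET₀ = 0.0023 × 5.93 × (21.35 + 17.8) × √11.1 = 0.0023 × 5.93 × 39.15 × 3.3317 = 1.7790 mm/d
ETc = Kc × ET₀ = 1.19 × 1.7790 = 2.1170 mm/d
Over 10 days: 2.1170 × 10 = 21.170 mm

21.2 mm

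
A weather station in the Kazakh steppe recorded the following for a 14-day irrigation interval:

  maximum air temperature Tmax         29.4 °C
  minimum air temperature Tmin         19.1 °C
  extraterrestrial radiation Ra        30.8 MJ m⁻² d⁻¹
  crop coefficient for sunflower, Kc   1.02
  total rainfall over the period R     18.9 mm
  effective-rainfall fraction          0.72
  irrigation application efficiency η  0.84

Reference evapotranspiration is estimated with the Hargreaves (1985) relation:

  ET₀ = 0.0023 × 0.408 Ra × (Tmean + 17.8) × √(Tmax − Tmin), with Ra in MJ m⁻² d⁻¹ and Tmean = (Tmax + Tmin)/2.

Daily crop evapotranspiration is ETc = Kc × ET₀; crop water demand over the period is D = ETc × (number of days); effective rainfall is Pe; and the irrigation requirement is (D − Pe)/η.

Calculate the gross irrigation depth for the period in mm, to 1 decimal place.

Tmean = (29.4 + 19.1)/2 = 24.25 °C
0.408 Ra = 0.408 × 30.8 = 12.5664 mm/d equivalent
ET₀ = 0.0023 × 12.5664 × (24.25 + 17.8) × √10.3 = 0.0023 × 12.5664 × 42.05 × 3.2094 = 3.9006 mm/d
ETc = Kc × ET₀ = 1.02 × 3.9006 = 3.9786 mm/d
Crop demand D = ETc × 14 d = 3.9786 × 14 = 55.700 mm
Pe = 0.72 × 18.9 = 13.608 mm
D − Pe = 55.700 − 13.608 = 42.092 mm
Gross irrigation = 42.092 / 0.84 = 50.110 mm

50.1 mm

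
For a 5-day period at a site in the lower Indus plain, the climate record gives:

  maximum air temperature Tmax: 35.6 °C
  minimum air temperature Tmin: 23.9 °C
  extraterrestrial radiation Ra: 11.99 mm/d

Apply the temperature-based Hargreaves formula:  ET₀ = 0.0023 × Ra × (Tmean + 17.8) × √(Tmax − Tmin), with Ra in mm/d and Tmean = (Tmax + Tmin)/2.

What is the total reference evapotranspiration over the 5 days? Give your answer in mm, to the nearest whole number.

22 mm

Tmean = (35.6 + 23.9)/2 = 29.75 °C
ET₀ = 0.0023 × 11.99 × (29.75 + 17.8) × √11.7 = 0.0023 × 11.99 × 47.55 × 3.4205 = 4.4853 mm/d
Over 5 days: 4.4853 × 5 = 22.427 mm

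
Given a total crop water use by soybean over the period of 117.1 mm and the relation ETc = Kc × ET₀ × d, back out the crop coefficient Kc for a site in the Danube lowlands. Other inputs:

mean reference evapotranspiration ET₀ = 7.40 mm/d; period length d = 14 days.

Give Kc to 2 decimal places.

ETc = Kc × ET₀ × d  ⇒  Kc = ETc / (ET₀ × d)
Kc = 117.1 / (7.40 × 14) = 117.1 / 103.60 = 1.1303

1.13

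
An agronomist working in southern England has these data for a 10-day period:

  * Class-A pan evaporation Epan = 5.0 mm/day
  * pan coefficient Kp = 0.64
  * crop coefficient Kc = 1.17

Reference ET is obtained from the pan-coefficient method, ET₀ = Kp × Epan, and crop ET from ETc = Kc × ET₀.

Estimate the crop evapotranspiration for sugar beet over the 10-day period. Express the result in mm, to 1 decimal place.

ET₀ = 0.64 × 5.0 = 3.2000 mm/d
ETc = Kc × ET₀ = 1.17 × 3.2000 = 3.7440 mm/d
Over 10 days: 3.7440 × 10 = 37.440 mm

37.4 mm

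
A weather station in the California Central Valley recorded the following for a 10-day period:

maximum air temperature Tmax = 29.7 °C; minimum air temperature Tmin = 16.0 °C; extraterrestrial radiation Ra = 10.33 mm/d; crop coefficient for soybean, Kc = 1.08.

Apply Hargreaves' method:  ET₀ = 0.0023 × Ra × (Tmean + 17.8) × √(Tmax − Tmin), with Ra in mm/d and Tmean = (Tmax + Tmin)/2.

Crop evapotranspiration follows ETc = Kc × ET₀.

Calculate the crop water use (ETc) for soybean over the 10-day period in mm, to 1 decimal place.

38.6 mm

Tmean = (29.7 + 16.0)/2 = 22.85 °C
ET₀ = 0.0023 × 10.33 × (22.85 + 17.8) × √13.7 = 0.0023 × 10.33 × 40.65 × 3.7014 = 3.5748 mm/d
ETc = Kc × ET₀ = 1.08 × 3.5748 = 3.8608 mm/d
Over 10 days: 3.8608 × 10 = 38.608 mm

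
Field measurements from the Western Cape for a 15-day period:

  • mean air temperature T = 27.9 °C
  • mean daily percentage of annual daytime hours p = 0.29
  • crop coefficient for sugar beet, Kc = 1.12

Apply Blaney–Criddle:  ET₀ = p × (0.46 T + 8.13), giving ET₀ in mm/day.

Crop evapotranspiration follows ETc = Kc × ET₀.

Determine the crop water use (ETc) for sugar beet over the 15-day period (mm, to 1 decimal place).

102.1 mm

ET₀ = 0.29 × (0.46 × 27.9 + 8.13) = 0.29 × 20.964 = 6.0796 mm/d
ETc = Kc × ET₀ = 1.12 × 6.0796 = 6.8092 mm/d
Over 15 days: 6.8092 × 15 = 102.138 mm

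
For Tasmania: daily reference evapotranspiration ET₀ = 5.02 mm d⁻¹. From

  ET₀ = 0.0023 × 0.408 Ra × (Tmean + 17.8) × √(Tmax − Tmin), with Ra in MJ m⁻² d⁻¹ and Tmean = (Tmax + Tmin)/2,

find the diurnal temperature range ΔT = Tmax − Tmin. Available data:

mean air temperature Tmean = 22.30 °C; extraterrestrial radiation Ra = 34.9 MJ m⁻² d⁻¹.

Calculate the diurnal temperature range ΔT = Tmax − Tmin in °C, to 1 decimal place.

√ΔT = ET₀ / [0.0023 × 0.408 × Ra × (Tmean+17.8)] = 5.02 / (0.0023 × 14.2392 × 40.10) = 3.8225
ΔT = 3.8225² = 14.612 °C

14.6 °C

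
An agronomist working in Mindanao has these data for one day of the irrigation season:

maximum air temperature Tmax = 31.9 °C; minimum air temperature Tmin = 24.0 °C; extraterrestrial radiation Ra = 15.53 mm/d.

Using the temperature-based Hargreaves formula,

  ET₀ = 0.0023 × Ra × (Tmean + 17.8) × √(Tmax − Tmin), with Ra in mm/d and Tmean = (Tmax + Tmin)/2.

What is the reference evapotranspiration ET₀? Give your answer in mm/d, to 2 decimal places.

4.59 mm/d

Tmean = (31.9 + 24.0)/2 = 27.95 °C
ET₀ = 0.0023 × 15.53 × (27.95 + 17.8) × √7.9 = 0.0023 × 15.53 × 45.75 × 2.8107 = 4.5931 mm/d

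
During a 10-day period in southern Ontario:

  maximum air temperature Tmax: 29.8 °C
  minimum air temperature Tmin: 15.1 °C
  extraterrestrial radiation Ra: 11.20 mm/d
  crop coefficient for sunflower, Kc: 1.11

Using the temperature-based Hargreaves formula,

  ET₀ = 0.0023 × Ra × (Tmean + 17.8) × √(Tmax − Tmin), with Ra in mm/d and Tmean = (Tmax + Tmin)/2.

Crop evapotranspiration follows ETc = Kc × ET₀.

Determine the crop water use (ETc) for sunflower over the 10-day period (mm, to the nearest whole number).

44 mm

Tmean = (29.8 + 15.1)/2 = 22.45 °C
ET₀ = 0.0023 × 11.20 × (22.45 + 17.8) × √14.7 = 0.0023 × 11.20 × 40.25 × 3.8341 = 3.9753 mm/d
ETc = Kc × ET₀ = 1.11 × 3.9753 = 4.4126 mm/d
Over 10 days: 4.4126 × 10 = 44.126 mm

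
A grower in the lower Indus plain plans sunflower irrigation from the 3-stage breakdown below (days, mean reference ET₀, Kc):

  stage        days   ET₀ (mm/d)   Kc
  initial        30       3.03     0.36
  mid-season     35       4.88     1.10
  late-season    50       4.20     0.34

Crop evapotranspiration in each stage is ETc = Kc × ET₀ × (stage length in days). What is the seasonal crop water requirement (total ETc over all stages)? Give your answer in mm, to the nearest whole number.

initial: 0.36 × 3.03 × 30 = 32.72 mm
mid-season: 1.10 × 4.88 × 35 = 187.88 mm
late-season: 0.34 × 4.20 × 50 = 71.40 mm
Seasonal total = 292.00 mm

292 mm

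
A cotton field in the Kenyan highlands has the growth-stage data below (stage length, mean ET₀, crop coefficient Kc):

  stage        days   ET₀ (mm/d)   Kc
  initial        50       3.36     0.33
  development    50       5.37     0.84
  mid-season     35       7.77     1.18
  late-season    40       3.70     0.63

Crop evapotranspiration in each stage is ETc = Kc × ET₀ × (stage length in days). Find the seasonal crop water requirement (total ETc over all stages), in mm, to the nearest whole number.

initial: 0.33 × 3.36 × 50 = 55.44 mm
development: 0.84 × 5.37 × 50 = 225.54 mm
mid-season: 1.18 × 7.77 × 35 = 320.90 mm
late-season: 0.63 × 3.70 × 40 = 93.24 mm
Seasonal total = 695.12 mm

695 mm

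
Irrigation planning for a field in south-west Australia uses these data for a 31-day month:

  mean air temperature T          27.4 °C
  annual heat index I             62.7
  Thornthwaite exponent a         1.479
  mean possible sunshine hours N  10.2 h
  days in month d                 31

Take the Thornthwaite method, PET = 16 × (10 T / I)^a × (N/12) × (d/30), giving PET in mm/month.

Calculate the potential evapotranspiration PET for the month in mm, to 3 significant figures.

124 mm

10T/I = 10 × 27.4 / 62.7 = 4.3700
(10T/I)^a = 4.3700^1.479 = 8.8567
Uncorrected PET = 16 × 8.8567 = 141.707 mm
Correction = (N/12)(d/30) = (10.2/12)(31/30) = 0.8783
PET = 141.707 × 0.8783 = 124.461 mm/month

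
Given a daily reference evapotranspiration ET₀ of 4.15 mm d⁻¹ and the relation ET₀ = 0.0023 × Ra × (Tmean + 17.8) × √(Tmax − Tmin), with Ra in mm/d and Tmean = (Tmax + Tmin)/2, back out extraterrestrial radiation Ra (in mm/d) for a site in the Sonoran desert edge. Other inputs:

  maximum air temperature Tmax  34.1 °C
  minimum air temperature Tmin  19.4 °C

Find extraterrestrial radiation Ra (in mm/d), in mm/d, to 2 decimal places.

10.56 mm/d

Tmean = 26.75 °C; √ΔT = 3.8341
Ra = ET₀ / [0.0023 × (Tmean+17.8) × √ΔT] = 4.15 / (0.0023 × 44.55 × 3.8341) = 10.564 mm/d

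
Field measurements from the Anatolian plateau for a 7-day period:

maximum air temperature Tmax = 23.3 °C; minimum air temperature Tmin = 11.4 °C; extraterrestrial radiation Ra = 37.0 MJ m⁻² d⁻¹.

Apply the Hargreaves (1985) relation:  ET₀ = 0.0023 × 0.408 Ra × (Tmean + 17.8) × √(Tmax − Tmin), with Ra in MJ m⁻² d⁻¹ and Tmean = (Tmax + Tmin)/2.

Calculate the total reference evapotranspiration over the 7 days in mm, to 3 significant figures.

Tmean = (23.3 + 11.4)/2 = 17.35 °C
0.408 Ra = 0.408 × 37.0 = 15.0960 mm/d equivalent
ET₀ = 0.0023 × 15.0960 × (17.35 + 17.8) × √11.9 = 0.0023 × 15.0960 × 35.15 × 3.4496 = 4.2100 mm/d
Over 7 days: 4.2100 × 7 = 29.470 mm

29.5 mm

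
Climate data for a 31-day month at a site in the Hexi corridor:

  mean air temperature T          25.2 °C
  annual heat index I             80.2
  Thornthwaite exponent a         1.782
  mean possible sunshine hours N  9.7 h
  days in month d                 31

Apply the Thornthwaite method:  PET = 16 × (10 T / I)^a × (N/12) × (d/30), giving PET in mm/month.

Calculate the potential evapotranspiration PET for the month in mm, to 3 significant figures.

10T/I = 10 × 25.2 / 80.2 = 3.1421
(10T/I)^a = 3.1421^1.782 = 7.6921
Uncorrected PET = 16 × 7.6921 = 123.074 mm
Correction = (N/12)(d/30) = (9.7/12)(31/30) = 0.8353
PET = 123.074 × 0.8353 = 102.804 mm/month

103 mm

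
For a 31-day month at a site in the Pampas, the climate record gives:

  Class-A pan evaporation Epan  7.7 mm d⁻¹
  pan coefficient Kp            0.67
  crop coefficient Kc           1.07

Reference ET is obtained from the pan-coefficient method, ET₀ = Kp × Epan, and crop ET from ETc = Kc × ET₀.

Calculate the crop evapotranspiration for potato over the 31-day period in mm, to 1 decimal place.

ET₀ = 0.67 × 7.7 = 5.1590 mm/d
ETc = Kc × ET₀ = 1.07 × 5.1590 = 5.5201 mm/d
Over 31 days: 5.5201 × 31 = 171.123 mm

171.1 mm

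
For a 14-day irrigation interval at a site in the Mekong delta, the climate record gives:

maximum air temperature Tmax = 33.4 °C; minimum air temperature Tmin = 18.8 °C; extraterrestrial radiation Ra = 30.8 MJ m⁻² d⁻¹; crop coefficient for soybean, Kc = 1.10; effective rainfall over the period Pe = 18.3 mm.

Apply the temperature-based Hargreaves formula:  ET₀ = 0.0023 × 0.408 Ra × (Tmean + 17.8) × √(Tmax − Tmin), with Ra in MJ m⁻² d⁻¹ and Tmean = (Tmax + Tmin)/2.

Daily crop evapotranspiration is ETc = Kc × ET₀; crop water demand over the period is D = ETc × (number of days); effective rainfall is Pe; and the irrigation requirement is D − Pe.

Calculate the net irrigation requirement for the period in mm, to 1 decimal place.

Tmean = (33.4 + 18.8)/2 = 26.10 °C
0.408 Ra = 0.408 × 30.8 = 12.5664 mm/d equivalent
ET₀ = 0.0023 × 12.5664 × (26.10 + 17.8) × √14.6 = 0.0023 × 12.5664 × 43.90 × 3.8210 = 4.8482 mm/d
ETc = Kc × ET₀ = 1.10 × 4.8482 = 5.3330 mm/d
Crop demand D = ETc × 14 d = 5.3330 × 14 = 74.662 mm
D − Pe = 74.662 − 18.3 = 56.362 mm

56.4 mm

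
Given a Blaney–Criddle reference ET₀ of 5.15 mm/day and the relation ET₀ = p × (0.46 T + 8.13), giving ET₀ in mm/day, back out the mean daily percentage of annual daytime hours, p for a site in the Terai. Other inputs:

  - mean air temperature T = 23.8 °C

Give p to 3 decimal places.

p = ET₀ / (0.46 T + 8.13) = 5.15 / (0.46 × 23.8 + 8.13) = 5.15 / 19.078 = 0.2699

0.270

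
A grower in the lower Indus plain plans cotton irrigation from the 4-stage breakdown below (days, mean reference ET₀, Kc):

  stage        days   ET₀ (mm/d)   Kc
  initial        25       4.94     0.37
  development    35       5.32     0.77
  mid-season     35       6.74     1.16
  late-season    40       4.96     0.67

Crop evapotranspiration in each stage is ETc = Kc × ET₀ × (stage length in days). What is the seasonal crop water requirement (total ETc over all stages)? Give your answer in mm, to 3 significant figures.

596 mm

initial: 0.37 × 4.94 × 25 = 45.70 mm
development: 0.77 × 5.32 × 35 = 143.37 mm
mid-season: 1.16 × 6.74 × 35 = 273.64 mm
late-season: 0.67 × 4.96 × 40 = 132.93 mm
Seasonal total = 595.64 mm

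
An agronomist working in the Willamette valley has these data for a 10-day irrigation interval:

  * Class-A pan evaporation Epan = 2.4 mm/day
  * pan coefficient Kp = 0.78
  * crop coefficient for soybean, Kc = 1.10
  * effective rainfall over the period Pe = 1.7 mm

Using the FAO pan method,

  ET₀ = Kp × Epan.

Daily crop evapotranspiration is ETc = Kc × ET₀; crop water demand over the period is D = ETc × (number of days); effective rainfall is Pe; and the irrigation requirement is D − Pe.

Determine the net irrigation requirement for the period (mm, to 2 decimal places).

18.89 mm

ET₀ = 0.78 × 2.4 = 1.8720 mm/d
ETc = Kc × ET₀ = 1.10 × 1.8720 = 2.0592 mm/d
Crop demand D = ETc × 10 d = 2.0592 × 10 = 20.592 mm
D − Pe = 20.592 − 1.7 = 18.892 mm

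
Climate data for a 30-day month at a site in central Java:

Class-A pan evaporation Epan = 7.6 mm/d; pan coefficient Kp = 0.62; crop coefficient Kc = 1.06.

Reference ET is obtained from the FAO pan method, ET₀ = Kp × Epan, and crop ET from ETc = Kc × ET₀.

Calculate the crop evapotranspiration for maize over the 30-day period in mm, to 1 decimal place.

ET₀ = 0.62 × 7.6 = 4.7120 mm/d
ETc = Kc × ET₀ = 1.06 × 4.7120 = 4.9947 mm/d
Over 30 days: 4.9947 × 30 = 149.841 mm

149.8 mm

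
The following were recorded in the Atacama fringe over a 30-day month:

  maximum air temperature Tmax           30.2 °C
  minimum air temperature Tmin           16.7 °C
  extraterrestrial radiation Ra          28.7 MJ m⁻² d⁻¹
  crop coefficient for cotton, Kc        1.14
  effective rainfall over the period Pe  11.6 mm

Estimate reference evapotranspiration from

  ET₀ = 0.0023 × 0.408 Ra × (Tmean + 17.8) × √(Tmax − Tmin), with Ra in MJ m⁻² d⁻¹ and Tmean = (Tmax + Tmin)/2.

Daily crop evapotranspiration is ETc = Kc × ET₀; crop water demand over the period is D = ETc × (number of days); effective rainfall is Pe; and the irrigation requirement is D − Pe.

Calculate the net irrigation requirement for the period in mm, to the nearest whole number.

128 mm

Tmean = (30.2 + 16.7)/2 = 23.45 °C
0.408 Ra = 0.408 × 28.7 = 11.7096 mm/d equivalent
ET₀ = 0.0023 × 11.7096 × (23.45 + 17.8) × √13.5 = 0.0023 × 11.7096 × 41.25 × 3.6742 = 4.0818 mm/d
ETc = Kc × ET₀ = 1.14 × 4.0818 = 4.6533 mm/d
Crop demand D = ETc × 30 d = 4.6533 × 30 = 139.599 mm
D − Pe = 139.599 − 11.6 = 127.999 mm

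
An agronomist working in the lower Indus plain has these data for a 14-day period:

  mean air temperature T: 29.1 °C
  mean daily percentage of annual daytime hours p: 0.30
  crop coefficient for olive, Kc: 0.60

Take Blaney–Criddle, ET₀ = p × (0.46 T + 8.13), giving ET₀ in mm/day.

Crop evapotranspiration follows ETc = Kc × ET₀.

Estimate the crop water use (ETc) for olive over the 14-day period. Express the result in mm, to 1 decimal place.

ET₀ = 0.30 × (0.46 × 29.1 + 8.13) = 0.30 × 21.516 = 6.4548 mm/d
ETc = Kc × ET₀ = 0.60 × 6.4548 = 3.8729 mm/d
Over 14 days: 3.8729 × 14 = 54.221 mm

54.2 mm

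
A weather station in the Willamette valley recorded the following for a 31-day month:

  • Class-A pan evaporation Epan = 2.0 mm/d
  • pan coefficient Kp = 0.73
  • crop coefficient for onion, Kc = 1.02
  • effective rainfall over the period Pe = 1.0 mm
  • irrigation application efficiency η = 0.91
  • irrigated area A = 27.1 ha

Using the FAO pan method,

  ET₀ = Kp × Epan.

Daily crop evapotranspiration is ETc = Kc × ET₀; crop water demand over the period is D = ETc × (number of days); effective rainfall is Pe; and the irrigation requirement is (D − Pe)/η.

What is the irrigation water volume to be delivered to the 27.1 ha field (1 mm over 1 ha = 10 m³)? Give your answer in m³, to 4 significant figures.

ET₀ = 0.73 × 2.0 = 1.4600 mm/d
ETc = Kc × ET₀ = 1.02 × 1.4600 = 1.4892 mm/d
Crop demand D = ETc × 31 d = 1.4892 × 31 = 46.165 mm
D − Pe = 46.165 − 1.0 = 45.165 mm
Gross irrigation = 45.165 / 0.91 = 49.632 mm
Volume = 49.632 mm × 27.1 ha × 10 = 13450.3 m³

13450 m³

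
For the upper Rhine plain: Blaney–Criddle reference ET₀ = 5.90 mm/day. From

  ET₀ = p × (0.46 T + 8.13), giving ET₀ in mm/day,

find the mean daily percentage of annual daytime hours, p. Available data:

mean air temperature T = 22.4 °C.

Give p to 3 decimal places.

0.320

p = ET₀ / (0.46 T + 8.13) = 5.90 / (0.46 × 22.4 + 8.13) = 5.90 / 18.434 = 0.3201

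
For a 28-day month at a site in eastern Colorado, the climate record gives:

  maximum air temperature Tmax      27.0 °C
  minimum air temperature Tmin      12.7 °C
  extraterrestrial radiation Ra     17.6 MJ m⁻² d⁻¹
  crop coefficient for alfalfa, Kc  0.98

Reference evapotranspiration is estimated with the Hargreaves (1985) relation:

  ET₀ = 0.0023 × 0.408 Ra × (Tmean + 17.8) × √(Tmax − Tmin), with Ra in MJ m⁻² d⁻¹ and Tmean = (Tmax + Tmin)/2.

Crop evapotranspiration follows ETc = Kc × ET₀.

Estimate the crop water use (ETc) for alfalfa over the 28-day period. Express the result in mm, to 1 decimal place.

Tmean = (27.0 + 12.7)/2 = 19.85 °C
0.408 Ra = 0.408 × 17.6 = 7.1808 mm/d equivalent
ET₀ = 0.0023 × 7.1808 × (19.85 + 17.8) × √14.3 = 0.0023 × 7.1808 × 37.65 × 3.7815 = 2.3514 mm/d
ETc = Kc × ET₀ = 0.98 × 2.3514 = 2.3044 mm/d
Over 28 days: 2.3044 × 28 = 64.523 mm

64.5 mm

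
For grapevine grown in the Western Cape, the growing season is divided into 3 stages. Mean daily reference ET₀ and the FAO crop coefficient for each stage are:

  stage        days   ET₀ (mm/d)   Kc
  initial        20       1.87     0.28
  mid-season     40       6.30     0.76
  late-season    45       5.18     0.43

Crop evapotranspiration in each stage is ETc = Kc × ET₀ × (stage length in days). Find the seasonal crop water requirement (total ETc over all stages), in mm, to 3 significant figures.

302 mm

initial: 0.28 × 1.87 × 20 = 10.47 mm
mid-season: 0.76 × 6.30 × 40 = 191.52 mm
late-season: 0.43 × 5.18 × 45 = 100.23 mm
Seasonal total = 302.22 mm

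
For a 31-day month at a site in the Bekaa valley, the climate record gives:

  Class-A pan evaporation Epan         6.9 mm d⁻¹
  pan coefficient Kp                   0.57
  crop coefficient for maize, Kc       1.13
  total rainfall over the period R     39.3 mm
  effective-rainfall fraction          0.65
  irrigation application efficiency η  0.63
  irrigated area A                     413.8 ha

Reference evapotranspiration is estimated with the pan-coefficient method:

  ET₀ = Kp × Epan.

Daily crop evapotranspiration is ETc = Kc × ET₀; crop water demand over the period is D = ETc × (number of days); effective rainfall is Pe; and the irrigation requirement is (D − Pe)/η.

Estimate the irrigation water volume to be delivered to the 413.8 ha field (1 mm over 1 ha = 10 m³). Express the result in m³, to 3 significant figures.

ET₀ = 0.57 × 6.9 = 3.9330 mm/d
ETc = Kc × ET₀ = 1.13 × 3.9330 = 4.4443 mm/d
Crop demand D = ETc × 31 d = 4.4443 × 31 = 137.773 mm
Pe = 0.65 × 39.3 = 25.545 mm
D − Pe = 137.773 − 25.545 = 112.228 mm
Gross irrigation = 112.228 / 0.63 = 178.140 mm
Volume = 178.140 mm × 413.8 ha × 10 = 737143.3 m³

737000 m³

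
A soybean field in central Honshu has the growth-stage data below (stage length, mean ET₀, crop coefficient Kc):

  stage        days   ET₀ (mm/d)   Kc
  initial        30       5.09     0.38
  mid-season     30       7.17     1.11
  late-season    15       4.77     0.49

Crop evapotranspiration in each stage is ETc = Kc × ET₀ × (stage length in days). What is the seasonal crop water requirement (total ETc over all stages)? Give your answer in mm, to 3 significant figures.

initial: 0.38 × 5.09 × 30 = 58.03 mm
mid-season: 1.11 × 7.17 × 30 = 238.76 mm
late-season: 0.49 × 4.77 × 15 = 35.06 mm
Seasonal total = 331.85 mm

332 mm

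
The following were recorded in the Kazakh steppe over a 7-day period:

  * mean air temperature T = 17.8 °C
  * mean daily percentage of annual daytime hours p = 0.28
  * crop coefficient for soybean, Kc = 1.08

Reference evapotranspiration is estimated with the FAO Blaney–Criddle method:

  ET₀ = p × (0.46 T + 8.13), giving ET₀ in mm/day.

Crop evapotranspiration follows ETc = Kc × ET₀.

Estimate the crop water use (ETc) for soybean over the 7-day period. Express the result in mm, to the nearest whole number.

ET₀ = 0.28 × (0.46 × 17.8 + 8.13) = 0.28 × 16.318 = 4.5690 mm/d
ETc = Kc × ET₀ = 1.08 × 4.5690 = 4.9345 mm/d
Over 7 days: 4.9345 × 7 = 34.542 mm

35 mm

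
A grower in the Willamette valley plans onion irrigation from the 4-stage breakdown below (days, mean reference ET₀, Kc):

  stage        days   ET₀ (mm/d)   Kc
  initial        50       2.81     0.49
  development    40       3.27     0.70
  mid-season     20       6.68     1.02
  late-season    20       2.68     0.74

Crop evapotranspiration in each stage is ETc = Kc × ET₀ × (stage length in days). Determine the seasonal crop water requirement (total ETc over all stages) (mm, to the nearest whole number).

336 mm

initial: 0.49 × 2.81 × 50 = 68.85 mm
development: 0.70 × 3.27 × 40 = 91.56 mm
mid-season: 1.02 × 6.68 × 20 = 136.27 mm
late-season: 0.74 × 2.68 × 20 = 39.66 mm
Seasonal total = 336.34 mm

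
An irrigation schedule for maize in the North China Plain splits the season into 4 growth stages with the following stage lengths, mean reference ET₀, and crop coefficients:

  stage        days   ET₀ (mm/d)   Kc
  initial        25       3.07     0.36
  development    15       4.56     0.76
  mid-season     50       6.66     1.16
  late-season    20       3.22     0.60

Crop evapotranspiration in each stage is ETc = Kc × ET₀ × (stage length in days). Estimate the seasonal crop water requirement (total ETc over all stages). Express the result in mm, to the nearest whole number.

505 mm

initial: 0.36 × 3.07 × 25 = 27.63 mm
development: 0.76 × 4.56 × 15 = 51.98 mm
mid-season: 1.16 × 6.66 × 50 = 386.28 mm
late-season: 0.60 × 3.22 × 20 = 38.64 mm
Seasonal total = 504.53 mm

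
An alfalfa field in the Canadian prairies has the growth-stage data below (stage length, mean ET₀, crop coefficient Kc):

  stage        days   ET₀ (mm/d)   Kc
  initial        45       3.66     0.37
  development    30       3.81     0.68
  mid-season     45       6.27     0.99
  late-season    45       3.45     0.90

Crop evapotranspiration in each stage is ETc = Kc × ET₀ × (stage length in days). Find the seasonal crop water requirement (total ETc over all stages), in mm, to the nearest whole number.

initial: 0.37 × 3.66 × 45 = 60.94 mm
development: 0.68 × 3.81 × 30 = 77.72 mm
mid-season: 0.99 × 6.27 × 45 = 279.33 mm
late-season: 0.90 × 3.45 × 45 = 139.73 mm
Seasonal total = 557.72 mm

558 mm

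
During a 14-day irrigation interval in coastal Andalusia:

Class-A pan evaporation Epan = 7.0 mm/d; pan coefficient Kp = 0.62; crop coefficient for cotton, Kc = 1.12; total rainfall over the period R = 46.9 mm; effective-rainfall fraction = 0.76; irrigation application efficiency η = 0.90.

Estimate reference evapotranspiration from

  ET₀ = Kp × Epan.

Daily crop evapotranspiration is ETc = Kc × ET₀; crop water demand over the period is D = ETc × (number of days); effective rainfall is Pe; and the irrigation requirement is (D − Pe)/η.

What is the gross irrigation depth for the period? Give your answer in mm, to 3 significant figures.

ET₀ = 0.62 × 7.0 = 4.3400 mm/d
ETc = Kc × ET₀ = 1.12 × 4.3400 = 4.8608 mm/d
Crop demand D = ETc × 14 d = 4.8608 × 14 = 68.051 mm
Pe = 0.76 × 46.9 = 35.644 mm
D − Pe = 68.051 − 35.644 = 32.407 mm
Gross irrigation = 32.407 / 0.90 = 36.008 mm

36.0 mm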